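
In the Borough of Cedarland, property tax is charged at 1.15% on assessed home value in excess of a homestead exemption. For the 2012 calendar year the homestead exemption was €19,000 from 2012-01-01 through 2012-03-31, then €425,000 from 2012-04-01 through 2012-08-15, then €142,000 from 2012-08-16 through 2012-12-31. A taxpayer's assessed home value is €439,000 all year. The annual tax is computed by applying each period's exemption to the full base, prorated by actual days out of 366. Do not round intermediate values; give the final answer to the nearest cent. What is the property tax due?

2012-01-01 to 2012-03-31: 91 days, exemption €19,000 → (€439,000 − €19,000) × 1.15% × 91/366 = €1,200.9016
2012-04-01 to 2012-08-15: 137 days, exemption €425,000 → (€439,000 − €425,000) × 1.15% × 137/366 = €60.2650
2012-08-16 to 2012-12-31: 138 days, exemption €142,000 → (€439,000 − €142,000) × 1.15% × 138/366 = €1,287.8115
Total = €2,548.9781

€2,548.98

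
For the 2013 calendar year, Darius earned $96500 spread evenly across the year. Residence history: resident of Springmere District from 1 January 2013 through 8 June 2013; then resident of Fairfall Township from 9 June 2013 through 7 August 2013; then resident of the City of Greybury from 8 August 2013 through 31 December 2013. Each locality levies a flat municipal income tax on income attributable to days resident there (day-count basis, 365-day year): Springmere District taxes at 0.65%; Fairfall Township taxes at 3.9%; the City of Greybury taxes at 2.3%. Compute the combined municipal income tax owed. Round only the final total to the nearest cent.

$1779.70

Springmere District, 1 January – 8 June 2013: 159 days → $96500 × 0.65% × 159/365 = $273.2404
Fairfall Township, 9 June – 7 August 2013: 60 days → $96500 × 3.9% × 60/365 = $618.6575
The City of Greybury, 8 August – 31 December 2013: 146 days → $96500 × 2.3% × 146/365 = $887.8000
Total = $1779.6979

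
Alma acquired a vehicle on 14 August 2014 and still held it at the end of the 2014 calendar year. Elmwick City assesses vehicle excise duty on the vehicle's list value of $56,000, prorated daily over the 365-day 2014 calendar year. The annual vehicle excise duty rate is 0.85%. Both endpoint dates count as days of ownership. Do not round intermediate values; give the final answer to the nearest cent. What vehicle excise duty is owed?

Days held (14 August – 31 December 2014): 140 out of 365
Tax = $56,000 × 0.85% × 140/365 = $182.5753

$182.58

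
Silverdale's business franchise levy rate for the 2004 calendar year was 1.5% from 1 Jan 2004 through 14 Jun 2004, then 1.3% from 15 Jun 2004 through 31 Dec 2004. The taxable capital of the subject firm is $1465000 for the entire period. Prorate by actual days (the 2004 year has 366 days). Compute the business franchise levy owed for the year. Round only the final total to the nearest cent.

$20373.91

1 Jan – 14 Jun 2004: 166 days at 1.5% → $1465000 × 1.5% × 166/366 = $9966.8033
15 Jun – 31 Dec 2004: 200 days at 1.3% → $1465000 × 1.3% × 200/366 = $10407.1038
Total = $20373.9071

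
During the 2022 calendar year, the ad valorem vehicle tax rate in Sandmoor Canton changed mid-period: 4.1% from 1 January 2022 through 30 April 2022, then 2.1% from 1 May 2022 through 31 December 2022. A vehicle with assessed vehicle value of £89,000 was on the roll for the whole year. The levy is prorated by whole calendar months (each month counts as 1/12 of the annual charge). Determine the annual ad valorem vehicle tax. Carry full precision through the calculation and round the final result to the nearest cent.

£2,462.33

1 January – 30 April 2022: 4 months at 4.1% → £89,000 × 4.1% × 4/12 = £1,216.3333
1 May – 31 December 2022: 8 months at 2.1% → £89,000 × 2.1% × 8/12 = £1,246.0000
Total = £2,462.3333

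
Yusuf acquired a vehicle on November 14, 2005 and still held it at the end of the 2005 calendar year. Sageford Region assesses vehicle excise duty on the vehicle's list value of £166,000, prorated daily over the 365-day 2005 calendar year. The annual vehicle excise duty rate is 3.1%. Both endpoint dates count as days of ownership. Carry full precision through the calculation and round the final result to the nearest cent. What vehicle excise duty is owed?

Days held (November 14 – December 31, 2005): 48 out of 365
Tax = £166,000 × 3.1% × 48/365 = £676.7342

£676.73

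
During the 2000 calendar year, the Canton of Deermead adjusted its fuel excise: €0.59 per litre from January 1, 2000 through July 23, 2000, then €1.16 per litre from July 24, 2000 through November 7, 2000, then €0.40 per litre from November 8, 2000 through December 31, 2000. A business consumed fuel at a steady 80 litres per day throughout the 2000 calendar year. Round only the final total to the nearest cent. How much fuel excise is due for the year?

January 1 – July 23, 2000: 205 days × 80 litres/day = 16,400 litres at €0.59/litre → €9,676.00
July 24 – November 7, 2000: 107 days × 80 litres/day = 8,560 litres at €1.16/litre → €9,929.60
November 8 – December 31, 2000: 54 days × 80 litres/day = 4,320 litres at €0.40/litre → €1,728.00

€21,333.60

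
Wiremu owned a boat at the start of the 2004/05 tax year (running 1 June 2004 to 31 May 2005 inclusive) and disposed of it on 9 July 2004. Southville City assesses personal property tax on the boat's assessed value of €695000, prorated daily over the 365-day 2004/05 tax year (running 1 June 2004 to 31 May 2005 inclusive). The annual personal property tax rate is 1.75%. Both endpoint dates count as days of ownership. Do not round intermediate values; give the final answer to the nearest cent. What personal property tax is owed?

€1299.55

Days held (1 June – 9 July 2004): 39 out of 365
Tax = €695000 × 1.75% × 39/365 = €1299.5548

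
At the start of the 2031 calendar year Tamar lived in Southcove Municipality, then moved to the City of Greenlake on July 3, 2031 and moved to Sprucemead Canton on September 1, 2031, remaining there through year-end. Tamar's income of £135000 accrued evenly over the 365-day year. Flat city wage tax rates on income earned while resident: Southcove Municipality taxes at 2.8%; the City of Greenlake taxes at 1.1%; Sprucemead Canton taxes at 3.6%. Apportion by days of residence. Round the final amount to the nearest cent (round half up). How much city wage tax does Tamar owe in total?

£3763.73

Southcove Municipality, January 1 – July 2, 2031: 183 days → £135000 × 2.8% × 183/365 = £1895.1781
The City of Greenlake, July 3 – August 31, 2031: 60 days → £135000 × 1.1% × 60/365 = £244.1096
Sprucemead Canton, September 1 – December 31, 2031: 122 days → £135000 × 3.6% × 122/365 = £1624.4384
Total = £3763.7260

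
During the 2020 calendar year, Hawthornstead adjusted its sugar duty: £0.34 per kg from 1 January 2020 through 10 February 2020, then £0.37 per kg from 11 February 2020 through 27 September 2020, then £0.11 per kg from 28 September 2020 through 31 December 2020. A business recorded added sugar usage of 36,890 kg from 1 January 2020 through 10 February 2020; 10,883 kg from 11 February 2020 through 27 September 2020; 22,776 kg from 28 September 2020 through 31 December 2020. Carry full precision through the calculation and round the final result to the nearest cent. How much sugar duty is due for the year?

1 January – 10 February 2020: 36,890 kg at £0.34/kg → £12542.60
11 February – 27 September 2020: 10,883 kg at £0.37/kg → £4026.71
28 September – 31 December 2020: 22,776 kg at £0.11/kg → £2505.36

£19074.67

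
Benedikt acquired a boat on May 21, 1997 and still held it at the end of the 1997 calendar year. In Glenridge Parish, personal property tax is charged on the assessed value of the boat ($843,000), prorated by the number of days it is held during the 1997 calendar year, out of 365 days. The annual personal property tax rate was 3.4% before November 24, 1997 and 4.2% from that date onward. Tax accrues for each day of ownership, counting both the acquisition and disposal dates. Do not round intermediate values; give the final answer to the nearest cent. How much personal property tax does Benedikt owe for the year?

May 21 – November 23, 1997: 187 days at 3.4% → $843,000 × 3.4% × 187/365 = $14,684.3671
November 24 – December 31, 1997: 38 days at 4.2% → $843,000 × 4.2% × 38/365 = $3,686.1041
Total = $18,370.4712

$18,370.47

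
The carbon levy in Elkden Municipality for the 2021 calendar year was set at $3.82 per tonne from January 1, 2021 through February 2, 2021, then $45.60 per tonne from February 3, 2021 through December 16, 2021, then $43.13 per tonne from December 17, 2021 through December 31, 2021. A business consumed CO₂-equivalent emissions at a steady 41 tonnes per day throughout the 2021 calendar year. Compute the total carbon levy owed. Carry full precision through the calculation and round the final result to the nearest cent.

$624,356.61

January 1 – February 2, 2021: 33 days × 41 tonnes/day = 1,353 tonnes at $3.82/tonne → $5,168.46
February 3 – December 16, 2021: 317 days × 41 tonnes/day = 12,997 tonnes at $45.60/tonne → $592,663.20
December 17 – December 31, 2021: 15 days × 41 tonnes/day = 615 tonnes at $43.13/tonne → $26,524.95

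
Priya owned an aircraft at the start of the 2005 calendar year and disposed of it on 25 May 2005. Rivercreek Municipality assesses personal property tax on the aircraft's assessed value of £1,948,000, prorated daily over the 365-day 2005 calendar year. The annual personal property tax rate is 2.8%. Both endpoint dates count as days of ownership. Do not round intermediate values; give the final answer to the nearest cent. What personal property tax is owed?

Days held (1 Jan – 25 May 2005): 145 out of 365
Tax = £1,948,000 × 2.8% × 145/365 = £21,668.1644

£21,668.16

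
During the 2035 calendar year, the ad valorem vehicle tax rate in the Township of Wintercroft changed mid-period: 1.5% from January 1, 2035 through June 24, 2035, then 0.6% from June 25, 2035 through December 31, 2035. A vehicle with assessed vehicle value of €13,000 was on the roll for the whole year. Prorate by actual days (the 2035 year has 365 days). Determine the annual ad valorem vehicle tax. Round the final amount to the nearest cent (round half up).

€134.10

January 1 – June 24, 2035: 175 days at 1.5% → €13,000 × 1.5% × 175/365 = €93.4932
June 25 – December 31, 2035: 190 days at 0.6% → €13,000 × 0.6% × 190/365 = €40.6027
Total = €134.0959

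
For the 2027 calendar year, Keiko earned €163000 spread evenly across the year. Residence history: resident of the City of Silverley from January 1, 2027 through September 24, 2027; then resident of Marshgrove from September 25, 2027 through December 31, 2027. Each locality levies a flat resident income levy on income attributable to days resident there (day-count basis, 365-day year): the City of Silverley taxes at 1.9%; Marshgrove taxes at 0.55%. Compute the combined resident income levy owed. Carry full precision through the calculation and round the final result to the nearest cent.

€2506.18

The City of Silverley, January 1 – September 24, 2027: 267 days → €163000 × 1.9% × 267/365 = €2265.4767
Marshgrove, September 25 – December 31, 2027: 98 days → €163000 × 0.55% × 98/365 = €240.7041
Total = €2506.1808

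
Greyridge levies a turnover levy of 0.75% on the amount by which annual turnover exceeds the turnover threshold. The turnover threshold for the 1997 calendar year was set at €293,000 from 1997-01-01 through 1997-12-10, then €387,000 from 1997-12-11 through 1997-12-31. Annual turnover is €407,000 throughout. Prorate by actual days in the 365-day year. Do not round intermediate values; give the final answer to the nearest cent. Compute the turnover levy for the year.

€814.44

1997-01-01 to 1997-12-10: 344 days, exemption €293,000 → (€407,000 − €293,000) × 0.75% × 344/365 = €805.8082
1997-12-11 to 1997-12-31: 21 days, exemption €387,000 → (€407,000 − €387,000) × 0.75% × 21/365 = €8.6301
Total = €814.4384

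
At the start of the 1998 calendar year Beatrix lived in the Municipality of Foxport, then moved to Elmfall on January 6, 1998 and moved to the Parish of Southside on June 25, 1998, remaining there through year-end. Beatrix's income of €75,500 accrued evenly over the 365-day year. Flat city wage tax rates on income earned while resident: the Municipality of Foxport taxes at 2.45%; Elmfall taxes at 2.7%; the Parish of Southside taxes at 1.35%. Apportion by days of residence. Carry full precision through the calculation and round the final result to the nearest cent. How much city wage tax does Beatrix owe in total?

The Municipality of Foxport, January 1 – January 5, 1998: 5 days → €75,500 × 2.45% × 5/365 = €25.3390
Elmfall, January 6 – June 24, 1998: 170 days → €75,500 × 2.7% × 170/365 = €949.4384
The Parish of Southside, June 25 – December 31, 1998: 190 days → €75,500 × 1.35% × 190/365 = €530.5685
Total = €1,505.3459

€1,505.35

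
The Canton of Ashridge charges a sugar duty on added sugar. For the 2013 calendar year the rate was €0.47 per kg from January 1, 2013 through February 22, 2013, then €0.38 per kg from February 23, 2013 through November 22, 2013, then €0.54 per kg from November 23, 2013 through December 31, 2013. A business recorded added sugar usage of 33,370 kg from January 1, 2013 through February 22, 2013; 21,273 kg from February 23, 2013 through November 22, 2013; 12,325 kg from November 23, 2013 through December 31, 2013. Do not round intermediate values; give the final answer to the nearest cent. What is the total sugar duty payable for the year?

€30423.14

January 1 – February 22, 2013: 33,370 kg at €0.47/kg → €15683.90
February 23 – November 22, 2013: 21,273 kg at €0.38/kg → €8083.74
November 23 – December 31, 2013: 12,325 kg at €0.54/kg → €6655.50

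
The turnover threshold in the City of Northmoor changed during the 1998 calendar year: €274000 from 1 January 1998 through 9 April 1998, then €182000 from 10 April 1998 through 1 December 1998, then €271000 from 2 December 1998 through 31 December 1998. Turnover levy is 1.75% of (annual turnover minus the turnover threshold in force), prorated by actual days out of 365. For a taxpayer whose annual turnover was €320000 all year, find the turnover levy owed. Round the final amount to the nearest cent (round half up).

€1850.30

1 January – 9 April 1998: 99 days, exemption €274000 → (€320000 − €274000) × 1.75% × 99/365 = €218.3425
10 April – 1 December 1998: 236 days, exemption €182000 → (€320000 − €182000) × 1.75% × 236/365 = €1561.4795
2 December – 31 December 1998: 30 days, exemption €271000 → (€320000 − €271000) × 1.75% × 30/365 = €70.4795
Total = €1850.3014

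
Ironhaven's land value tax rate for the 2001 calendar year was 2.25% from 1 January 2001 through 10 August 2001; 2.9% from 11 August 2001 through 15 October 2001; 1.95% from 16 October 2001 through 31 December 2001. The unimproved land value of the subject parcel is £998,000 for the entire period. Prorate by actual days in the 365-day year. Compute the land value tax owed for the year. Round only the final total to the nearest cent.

1 January – 10 August 2001: 222 days at 2.25% → £998,000 × 2.25% × 222/365 = £13,657.5616
11 August – 15 October 2001: 66 days at 2.9% → £998,000 × 2.9% × 66/365 = £5,233.3479
16 October – 31 December 2001: 77 days at 1.95% → £998,000 × 1.95% × 77/365 = £4,105.4712
Total = £22,996.3808

£22,996.38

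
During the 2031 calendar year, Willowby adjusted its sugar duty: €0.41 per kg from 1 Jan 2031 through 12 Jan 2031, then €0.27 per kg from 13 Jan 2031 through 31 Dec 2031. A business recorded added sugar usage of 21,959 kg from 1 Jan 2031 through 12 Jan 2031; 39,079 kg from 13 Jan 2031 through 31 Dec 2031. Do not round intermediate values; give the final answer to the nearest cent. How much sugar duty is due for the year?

€19,554.52

1 Jan – 12 Jan 2031: 21,959 kg at €0.41/kg → €9,003.19
13 Jan – 31 Dec 2031: 39,079 kg at €0.27/kg → €10,551.33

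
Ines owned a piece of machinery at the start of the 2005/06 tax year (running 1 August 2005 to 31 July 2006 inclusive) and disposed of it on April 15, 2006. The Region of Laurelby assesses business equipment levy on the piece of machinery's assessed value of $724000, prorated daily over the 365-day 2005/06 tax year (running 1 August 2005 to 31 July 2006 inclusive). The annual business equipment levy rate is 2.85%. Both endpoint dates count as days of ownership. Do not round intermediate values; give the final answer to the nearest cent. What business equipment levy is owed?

Days held (August 1, 2005 – April 15, 2006): 258 out of 365
Tax = $724000 × 2.85% × 258/365 = $14585.1288

$14585.13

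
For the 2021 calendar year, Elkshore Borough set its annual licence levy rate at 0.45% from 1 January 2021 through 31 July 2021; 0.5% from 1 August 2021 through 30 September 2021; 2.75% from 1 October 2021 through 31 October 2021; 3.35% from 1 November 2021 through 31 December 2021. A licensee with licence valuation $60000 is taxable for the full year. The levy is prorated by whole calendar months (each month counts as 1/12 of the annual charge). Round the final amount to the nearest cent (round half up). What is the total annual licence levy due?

1 January – 31 July 2021: 7 months at 0.45% → $60000 × 0.45% × 7/12 = $157.5000
1 August – 30 September 2021: 2 months at 0.5% → $60000 × 0.5% × 2/12 = $50.0000
1 October – 31 October 2021: 1 month at 2.75% → $60000 × 2.75% × 1/12 = $137.5000
1 November – 31 December 2021: 2 months at 3.35% → $60000 × 3.35% × 2/12 = $335.0000
Total = $680.0000

$680.00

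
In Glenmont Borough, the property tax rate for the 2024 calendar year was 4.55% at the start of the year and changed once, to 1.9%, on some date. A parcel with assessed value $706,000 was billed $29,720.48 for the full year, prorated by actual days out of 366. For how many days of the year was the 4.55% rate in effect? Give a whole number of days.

319 days

Let d = days at the first rate; then 366 − d days at the second rate.
$706,000 × [4.55%·d + 1.9%·(366−d)] / 366 = $29,720.48
Solving gives d = 319, so the new rate took effect on 15 Nov 2024.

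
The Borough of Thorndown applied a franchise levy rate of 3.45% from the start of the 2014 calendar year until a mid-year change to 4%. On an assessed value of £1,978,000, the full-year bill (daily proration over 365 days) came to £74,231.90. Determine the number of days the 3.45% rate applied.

164 days

Let d = days at the first rate; then 365 − d days at the second rate.
£1,978,000 × [3.45%·d + 4%·(365−d)] / 365 = £74,231.90
Solving gives d = 164, so the new rate took effect on June 14, 2014.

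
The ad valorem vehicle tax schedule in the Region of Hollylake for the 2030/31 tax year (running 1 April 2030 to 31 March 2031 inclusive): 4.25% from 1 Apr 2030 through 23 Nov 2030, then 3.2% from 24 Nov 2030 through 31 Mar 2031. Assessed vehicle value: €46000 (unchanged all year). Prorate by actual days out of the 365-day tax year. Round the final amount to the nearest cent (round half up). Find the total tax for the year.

1 Apr – 23 Nov 2030: 237 days at 4.25% → €46000 × 4.25% × 237/365 = €1269.4110
24 Nov 2030 – 31 Mar 2031: 128 days at 3.2% → €46000 × 3.2% × 128/365 = €516.2082
Total = €1785.6192

€1785.62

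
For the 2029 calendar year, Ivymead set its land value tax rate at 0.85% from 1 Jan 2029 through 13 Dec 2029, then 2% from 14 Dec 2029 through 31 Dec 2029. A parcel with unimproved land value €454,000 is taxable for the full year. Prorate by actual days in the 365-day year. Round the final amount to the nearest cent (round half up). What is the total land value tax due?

1 Jan – 13 Dec 2029: 347 days at 0.85% → €454,000 × 0.85% × 347/365 = €3,668.6932
14 Dec – 31 Dec 2029: 18 days at 2% → €454,000 × 2% × 18/365 = €447.7808
Total = €4,116.4740

€4,116.47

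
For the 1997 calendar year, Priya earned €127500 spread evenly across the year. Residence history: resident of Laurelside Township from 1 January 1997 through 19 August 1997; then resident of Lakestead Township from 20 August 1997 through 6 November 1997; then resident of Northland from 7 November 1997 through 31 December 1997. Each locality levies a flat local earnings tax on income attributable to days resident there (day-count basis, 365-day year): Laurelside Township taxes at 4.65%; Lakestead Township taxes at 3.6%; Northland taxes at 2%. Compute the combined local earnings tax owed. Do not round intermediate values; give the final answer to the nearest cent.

Laurelside Township, 1 January – 19 August 1997: 231 days → €127500 × 4.65% × 231/365 = €3752.1678
Lakestead Township, 20 August – 6 November 1997: 79 days → €127500 × 3.6% × 79/365 = €993.4521
Northland, 7 November – 31 December 1997: 55 days → €127500 × 2% × 55/365 = €384.2466
Total = €5129.8664

€5129.87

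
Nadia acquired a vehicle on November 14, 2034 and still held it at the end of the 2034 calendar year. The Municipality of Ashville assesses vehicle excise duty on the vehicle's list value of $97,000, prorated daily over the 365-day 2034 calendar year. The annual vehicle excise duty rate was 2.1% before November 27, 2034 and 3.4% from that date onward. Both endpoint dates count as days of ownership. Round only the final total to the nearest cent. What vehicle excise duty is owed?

$388.80

November 14 – November 26, 2034: 13 days at 2.1% → $97,000 × 2.1% × 13/365 = $72.5507
November 27 – December 31, 2034: 35 days at 3.4% → $97,000 × 3.4% × 35/365 = $316.2466
Total = $388.7973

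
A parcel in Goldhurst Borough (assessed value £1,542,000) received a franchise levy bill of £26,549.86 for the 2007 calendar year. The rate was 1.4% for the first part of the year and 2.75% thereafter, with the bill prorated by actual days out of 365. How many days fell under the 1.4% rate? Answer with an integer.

Let d = days at the first rate; then 365 − d days at the second rate.
£1,542,000 × [1.4%·d + 2.75%·(365−d)] / 365 = £26,549.86
Solving gives d = 278, so the new rate took effect on October 6, 2007.

278 days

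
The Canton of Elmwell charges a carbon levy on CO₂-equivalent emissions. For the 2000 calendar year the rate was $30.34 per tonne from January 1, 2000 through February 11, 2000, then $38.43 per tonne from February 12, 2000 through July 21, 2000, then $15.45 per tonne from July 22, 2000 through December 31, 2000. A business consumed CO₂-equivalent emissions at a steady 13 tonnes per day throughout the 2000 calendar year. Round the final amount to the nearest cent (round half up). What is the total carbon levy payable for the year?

January 1 – February 11, 2000: 42 days × 13 tonnes/day = 546 tonnes at $30.34/tonne → $16,565.64
February 12 – July 21, 2000: 161 days × 13 tonnes/day = 2,093 tonnes at $38.43/tonne → $80,433.99
July 22 – December 31, 2000: 163 days × 13 tonnes/day = 2,119 tonnes at $15.45/tonne → $32,738.55

$129,738.18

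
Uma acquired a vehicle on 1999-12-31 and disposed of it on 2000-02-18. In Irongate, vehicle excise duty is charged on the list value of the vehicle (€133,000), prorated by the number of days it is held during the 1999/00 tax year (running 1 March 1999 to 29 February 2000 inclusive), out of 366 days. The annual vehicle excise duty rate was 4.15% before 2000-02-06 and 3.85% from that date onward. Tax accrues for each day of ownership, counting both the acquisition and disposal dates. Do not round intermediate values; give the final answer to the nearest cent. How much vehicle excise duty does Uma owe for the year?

1999-12-31 to 2000-02-05: 37 days at 4.15% → €133,000 × 4.15% × 37/366 = €557.9822
2000-02-06 to 2000-02-18: 13 days at 3.85% → €133,000 × 3.85% × 13/366 = €181.8757
Total = €739.8579

€739.86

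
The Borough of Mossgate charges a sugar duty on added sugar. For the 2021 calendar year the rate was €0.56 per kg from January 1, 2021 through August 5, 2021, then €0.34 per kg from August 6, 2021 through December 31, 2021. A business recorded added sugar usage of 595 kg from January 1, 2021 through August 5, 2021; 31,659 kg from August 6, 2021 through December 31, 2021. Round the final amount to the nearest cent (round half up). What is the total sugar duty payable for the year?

January 1 – August 5, 2021: 595 kg at €0.56/kg → €333.20
August 6 – December 31, 2021: 31,659 kg at €0.34/kg → €10,764.06

€11,097.26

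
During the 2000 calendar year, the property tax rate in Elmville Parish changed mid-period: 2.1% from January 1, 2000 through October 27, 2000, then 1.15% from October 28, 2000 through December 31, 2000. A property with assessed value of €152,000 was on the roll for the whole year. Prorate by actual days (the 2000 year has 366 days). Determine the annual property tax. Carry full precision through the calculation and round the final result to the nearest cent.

January 1 – October 27, 2000: 301 days at 2.1% → €152,000 × 2.1% × 301/366 = €2,625.1148
October 28 – December 31, 2000: 65 days at 1.15% → €152,000 × 1.15% × 65/366 = €310.4372
Total = €2,935.5519

€2,935.55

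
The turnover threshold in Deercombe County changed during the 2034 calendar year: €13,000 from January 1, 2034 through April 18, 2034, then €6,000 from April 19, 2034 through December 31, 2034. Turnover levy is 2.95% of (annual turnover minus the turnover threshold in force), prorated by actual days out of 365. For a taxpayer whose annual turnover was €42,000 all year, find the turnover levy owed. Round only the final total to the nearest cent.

January 1 – April 18, 2034: 108 days, exemption €13,000 → (€42,000 − €13,000) × 2.95% × 108/365 = €253.1342
April 19 – December 31, 2034: 257 days, exemption €6,000 → (€42,000 − €6,000) × 2.95% × 257/365 = €747.7644
Total = €1,000.8986

€1,000.90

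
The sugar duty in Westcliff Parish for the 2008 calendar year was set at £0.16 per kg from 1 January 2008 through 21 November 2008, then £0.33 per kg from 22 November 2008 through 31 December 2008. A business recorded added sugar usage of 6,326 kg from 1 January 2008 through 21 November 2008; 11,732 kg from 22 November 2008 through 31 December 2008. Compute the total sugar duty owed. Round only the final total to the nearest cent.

£4883.72

1 January – 21 November 2008: 6,326 kg at £0.16/kg → £1012.16
22 November – 31 December 2008: 11,732 kg at £0.33/kg → £3871.56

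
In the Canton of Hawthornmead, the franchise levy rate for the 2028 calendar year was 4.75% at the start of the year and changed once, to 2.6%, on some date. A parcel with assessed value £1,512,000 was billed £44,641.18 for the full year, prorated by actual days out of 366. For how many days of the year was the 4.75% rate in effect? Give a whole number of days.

Let d = days at the first rate; then 366 − d days at the second rate.
£1,512,000 × [4.75%·d + 2.6%·(366−d)] / 366 = £44,641.18
Solving gives d = 60, so the new rate took effect on 1 March 2028.

60 days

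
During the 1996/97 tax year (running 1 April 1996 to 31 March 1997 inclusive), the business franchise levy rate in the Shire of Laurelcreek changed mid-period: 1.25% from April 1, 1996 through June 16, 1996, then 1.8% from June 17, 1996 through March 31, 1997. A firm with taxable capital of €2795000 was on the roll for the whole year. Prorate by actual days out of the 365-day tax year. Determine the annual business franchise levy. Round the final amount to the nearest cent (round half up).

€47067.03

April 1 – June 16, 1996: 77 days at 1.25% → €2795000 × 1.25% × 77/365 = €7370.3767
June 17, 1996 – March 31, 1997: 288 days at 1.8% → €2795000 × 1.8% × 288/365 = €39696.6575
Total = €47067.0342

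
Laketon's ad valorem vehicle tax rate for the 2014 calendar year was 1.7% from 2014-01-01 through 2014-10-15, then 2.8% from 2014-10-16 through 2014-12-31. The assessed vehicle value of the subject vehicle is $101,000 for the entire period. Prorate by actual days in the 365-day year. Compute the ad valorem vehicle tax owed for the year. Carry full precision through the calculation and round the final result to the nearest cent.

$1,951.38

2014-01-01 to 2014-10-15: 288 days at 1.7% → $101,000 × 1.7% × 288/365 = $1,354.7836
2014-10-16 to 2014-12-31: 77 days at 2.8% → $101,000 × 2.8% × 77/365 = $596.5918
Total = $1,951.3753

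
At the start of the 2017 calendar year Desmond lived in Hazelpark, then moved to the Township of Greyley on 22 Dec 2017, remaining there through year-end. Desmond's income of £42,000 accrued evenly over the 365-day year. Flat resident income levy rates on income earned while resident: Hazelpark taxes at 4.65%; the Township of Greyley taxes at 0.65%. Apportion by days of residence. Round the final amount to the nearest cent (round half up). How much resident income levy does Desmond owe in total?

£1,906.97

Hazelpark, 1 Jan – 21 Dec 2017: 355 days → £42,000 × 4.65% × 355/365 = £1,899.4932
The Township of Greyley, 22 Dec – 31 Dec 2017: 10 days → £42,000 × 0.65% × 10/365 = £7.4795
Total = £1,906.9726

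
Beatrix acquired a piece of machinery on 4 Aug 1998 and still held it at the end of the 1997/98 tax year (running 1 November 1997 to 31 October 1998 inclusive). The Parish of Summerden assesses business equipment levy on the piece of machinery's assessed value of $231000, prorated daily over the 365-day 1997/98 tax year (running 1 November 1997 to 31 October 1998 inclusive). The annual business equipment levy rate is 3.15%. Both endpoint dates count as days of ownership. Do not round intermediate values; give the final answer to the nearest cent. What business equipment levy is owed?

$1774.27

Days held (4 Aug – 31 Oct 1998): 89 out of 365
Tax = $231000 × 3.15% × 89/365 = $1774.2699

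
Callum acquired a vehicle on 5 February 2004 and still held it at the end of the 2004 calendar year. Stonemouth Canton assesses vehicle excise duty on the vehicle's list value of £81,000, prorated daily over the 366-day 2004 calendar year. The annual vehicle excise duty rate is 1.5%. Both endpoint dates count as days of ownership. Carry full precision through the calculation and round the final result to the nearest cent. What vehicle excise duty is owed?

Days held (5 February – 31 December 2004): 331 out of 366
Tax = £81,000 × 1.5% × 331/366 = £1,098.8115

£1,098.81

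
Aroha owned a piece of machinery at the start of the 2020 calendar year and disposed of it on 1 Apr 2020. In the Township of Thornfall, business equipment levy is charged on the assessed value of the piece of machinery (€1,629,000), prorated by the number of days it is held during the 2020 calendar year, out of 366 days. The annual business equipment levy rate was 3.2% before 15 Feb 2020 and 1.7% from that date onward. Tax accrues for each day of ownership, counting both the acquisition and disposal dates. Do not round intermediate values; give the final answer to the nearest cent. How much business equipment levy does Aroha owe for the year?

€9,965.39

1 Jan – 14 Feb 2020: 45 days at 3.2% → €1,629,000 × 3.2% × 45/366 = €6,409.1803
15 Feb – 1 Apr 2020: 47 days at 1.7% → €1,629,000 × 1.7% × 47/366 = €3,556.2049
Total = €9,965.3852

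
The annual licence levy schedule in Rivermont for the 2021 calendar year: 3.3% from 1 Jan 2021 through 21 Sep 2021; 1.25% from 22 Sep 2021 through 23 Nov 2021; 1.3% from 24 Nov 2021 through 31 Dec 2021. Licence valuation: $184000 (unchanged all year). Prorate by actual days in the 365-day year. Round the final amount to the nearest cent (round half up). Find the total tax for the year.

1 Jan – 21 Sep 2021: 264 days at 3.3% → $184000 × 3.3% × 264/365 = $4391.8027
22 Sep – 23 Nov 2021: 63 days at 1.25% → $184000 × 1.25% × 63/365 = $396.9863
24 Nov – 31 Dec 2021: 38 days at 1.3% → $184000 × 1.3% × 38/365 = $249.0301
Total = $5037.8192

$5037.82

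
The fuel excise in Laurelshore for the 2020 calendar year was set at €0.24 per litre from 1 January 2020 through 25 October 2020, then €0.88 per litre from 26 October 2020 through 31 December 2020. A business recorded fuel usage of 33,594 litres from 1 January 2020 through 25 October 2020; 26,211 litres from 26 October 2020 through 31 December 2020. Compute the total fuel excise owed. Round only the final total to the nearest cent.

€31128.24

1 January – 25 October 2020: 33,594 litres at €0.24/litre → €8062.56
26 October – 31 December 2020: 26,211 litres at €0.88/litre → €23065.68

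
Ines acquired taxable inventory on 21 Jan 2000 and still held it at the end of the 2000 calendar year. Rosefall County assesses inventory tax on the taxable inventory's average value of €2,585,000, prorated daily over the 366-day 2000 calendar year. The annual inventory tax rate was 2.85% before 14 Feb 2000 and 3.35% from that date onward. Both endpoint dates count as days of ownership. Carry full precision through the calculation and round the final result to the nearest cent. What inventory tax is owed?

€81,017.86

21 Jan – 13 Feb 2000: 24 days at 2.85% → €2,585,000 × 2.85% × 24/366 = €4,830.9836
14 Feb – 31 Dec 2000: 322 days at 3.35% → €2,585,000 × 3.35% × 322/366 = €76,186.8716
Total = €81,017.8552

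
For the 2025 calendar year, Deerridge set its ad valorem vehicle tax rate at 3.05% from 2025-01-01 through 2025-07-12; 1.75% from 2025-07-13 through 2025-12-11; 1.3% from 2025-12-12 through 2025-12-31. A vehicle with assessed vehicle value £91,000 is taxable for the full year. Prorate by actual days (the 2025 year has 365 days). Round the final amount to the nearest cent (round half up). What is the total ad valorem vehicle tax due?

2025-01-01 to 2025-07-12: 193 days at 3.05% → £91,000 × 3.05% × 193/365 = £1,467.5932
2025-07-13 to 2025-12-11: 152 days at 1.75% → £91,000 × 1.75% × 152/365 = £663.1781
2025-12-12 to 2025-12-31: 20 days at 1.3% → £91,000 × 1.3% × 20/365 = £64.8219
Total = £2,195.5932

£2,195.59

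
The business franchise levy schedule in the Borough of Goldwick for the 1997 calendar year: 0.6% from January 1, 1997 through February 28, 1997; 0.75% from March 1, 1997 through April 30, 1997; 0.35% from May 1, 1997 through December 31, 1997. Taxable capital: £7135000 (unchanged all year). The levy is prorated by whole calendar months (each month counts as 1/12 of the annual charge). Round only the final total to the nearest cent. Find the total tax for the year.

January 1 – February 28, 1997: 2 months at 0.6% → £7135000 × 0.6% × 2/12 = £7135.0000
March 1 – April 30, 1997: 2 months at 0.75% → £7135000 × 0.75% × 2/12 = £8918.7500
May 1 – December 31, 1997: 8 months at 0.35% → £7135000 × 0.35% × 8/12 = £16648.3333
Total = £32702.0833

£32702.08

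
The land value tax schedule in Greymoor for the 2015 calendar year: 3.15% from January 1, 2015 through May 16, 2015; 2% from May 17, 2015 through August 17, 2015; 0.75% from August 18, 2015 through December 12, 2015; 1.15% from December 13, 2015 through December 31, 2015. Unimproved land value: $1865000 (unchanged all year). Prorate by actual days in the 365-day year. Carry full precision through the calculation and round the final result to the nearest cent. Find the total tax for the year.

$36993.42

January 1 – May 16, 2015: 136 days at 3.15% → $1865000 × 3.15% × 136/365 = $21889.4795
May 17 – August 17, 2015: 93 days at 2% → $1865000 × 2% × 93/365 = $9503.8356
August 18 – December 12, 2015: 117 days at 0.75% → $1865000 × 0.75% × 117/365 = $4483.6644
December 13 – December 31, 2015: 19 days at 1.15% → $1865000 × 1.15% × 19/365 = $1116.4452
Total = $36993.4247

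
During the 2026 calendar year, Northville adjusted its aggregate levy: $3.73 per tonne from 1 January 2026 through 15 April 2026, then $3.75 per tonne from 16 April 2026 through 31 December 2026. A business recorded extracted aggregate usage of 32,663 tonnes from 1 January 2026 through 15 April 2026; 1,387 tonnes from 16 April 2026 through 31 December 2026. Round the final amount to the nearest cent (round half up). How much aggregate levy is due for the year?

$127034.24

1 January – 15 April 2026: 32,663 tonnes at $3.73/tonne → $121832.99
16 April – 31 December 2026: 1,387 tonnes at $3.75/tonne → $5201.25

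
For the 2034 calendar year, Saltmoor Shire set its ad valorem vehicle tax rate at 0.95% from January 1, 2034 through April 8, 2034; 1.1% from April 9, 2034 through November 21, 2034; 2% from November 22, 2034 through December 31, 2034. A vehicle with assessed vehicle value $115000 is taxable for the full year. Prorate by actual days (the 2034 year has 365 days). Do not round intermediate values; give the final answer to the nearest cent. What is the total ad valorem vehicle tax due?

$1332.11

January 1 – April 8, 2034: 98 days at 0.95% → $115000 × 0.95% × 98/365 = $293.3288
April 9 – November 21, 2034: 227 days at 1.1% → $115000 × 1.1% × 227/365 = $786.7260
November 22 – December 31, 2034: 40 days at 2% → $115000 × 2% × 40/365 = $252.0548
Total = $1332.1096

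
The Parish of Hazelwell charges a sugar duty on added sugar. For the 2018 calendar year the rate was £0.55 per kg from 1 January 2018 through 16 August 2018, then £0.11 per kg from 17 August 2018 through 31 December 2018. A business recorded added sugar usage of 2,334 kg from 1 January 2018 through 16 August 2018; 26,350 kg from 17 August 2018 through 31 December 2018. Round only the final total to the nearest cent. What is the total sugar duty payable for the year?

£4182.20

1 January – 16 August 2018: 2,334 kg at £0.55/kg → £1283.70
17 August – 31 December 2018: 26,350 kg at £0.11/kg → £2898.50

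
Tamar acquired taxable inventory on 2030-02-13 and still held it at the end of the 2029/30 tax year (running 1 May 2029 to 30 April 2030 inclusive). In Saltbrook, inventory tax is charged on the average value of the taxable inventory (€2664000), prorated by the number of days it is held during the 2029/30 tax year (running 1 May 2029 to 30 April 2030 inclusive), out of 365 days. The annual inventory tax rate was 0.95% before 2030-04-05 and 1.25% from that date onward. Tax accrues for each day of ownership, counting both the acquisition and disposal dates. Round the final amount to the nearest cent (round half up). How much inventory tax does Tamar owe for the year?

€5908.24

2030-02-13 to 2030-04-04: 51 days at 0.95% → €2664000 × 0.95% × 51/365 = €3536.1863
2030-04-05 to 2030-04-30: 26 days at 1.25% → €2664000 × 1.25% × 26/365 = €2372.0548
Total = €5908.2411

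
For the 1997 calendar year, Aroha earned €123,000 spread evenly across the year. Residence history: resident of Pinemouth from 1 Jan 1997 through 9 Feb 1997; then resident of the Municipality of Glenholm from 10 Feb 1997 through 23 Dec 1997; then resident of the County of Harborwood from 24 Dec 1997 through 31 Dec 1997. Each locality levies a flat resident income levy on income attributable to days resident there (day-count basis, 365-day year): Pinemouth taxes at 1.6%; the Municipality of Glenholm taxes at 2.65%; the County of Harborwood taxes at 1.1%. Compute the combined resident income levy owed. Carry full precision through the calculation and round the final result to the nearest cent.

€3,076.18

Pinemouth, 1 Jan – 9 Feb 1997: 40 days → €123,000 × 1.6% × 40/365 = €215.6712
The Municipality of Glenholm, 10 Feb – 23 Dec 1997: 317 days → €123,000 × 2.65% × 317/365 = €2,830.8534
The County of Harborwood, 24 Dec – 31 Dec 1997: 8 days → €123,000 × 1.1% × 8/365 = €29.6548
Total = €3,076.1795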